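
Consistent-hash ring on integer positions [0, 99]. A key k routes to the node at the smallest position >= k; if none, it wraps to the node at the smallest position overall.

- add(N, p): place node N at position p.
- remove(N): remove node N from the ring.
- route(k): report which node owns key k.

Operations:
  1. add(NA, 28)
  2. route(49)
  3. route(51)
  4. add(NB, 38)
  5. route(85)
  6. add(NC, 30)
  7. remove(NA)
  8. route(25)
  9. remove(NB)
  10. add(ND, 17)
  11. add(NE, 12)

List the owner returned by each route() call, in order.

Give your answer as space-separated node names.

Op 1: add NA@28 -> ring=[28:NA]
Op 2: route key 49: none >= 49, wrap to smallest pos 28 -> NA
Op 3: route key 51: none >= 51, wrap to smallest pos 28 -> NA
Op 4: add NB@38 -> ring=[28:NA,38:NB]
Op 5: route key 85: none >= 85, wrap to smallest pos 28 -> NA
Op 6: add NC@30 -> ring=[28:NA,30:NC,38:NB]
Op 7: remove NA -> ring=[30:NC,38:NB]
Op 8: route key 25: smallest pos >= 25 is 30 -> NC
Op 9: remove NB -> ring=[30:NC]
Op 10: add ND@17 -> ring=[17:ND,30:NC]
Op 11: add NE@12 -> ring=[12:NE,17:ND,30:NC]

Answer: NA NA NA NC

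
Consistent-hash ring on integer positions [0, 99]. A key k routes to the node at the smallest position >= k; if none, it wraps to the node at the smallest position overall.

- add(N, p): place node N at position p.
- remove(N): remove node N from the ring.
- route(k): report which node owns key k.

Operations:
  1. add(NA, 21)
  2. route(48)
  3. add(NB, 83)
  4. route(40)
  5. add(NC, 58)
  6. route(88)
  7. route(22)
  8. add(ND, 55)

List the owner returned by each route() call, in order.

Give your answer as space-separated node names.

Op 1: add NA@21 -> ring=[21:NA]
Op 2: route key 48: none >= 48, wrap to smallest pos 21 -> NA
Op 3: add NB@83 -> ring=[21:NA,83:NB]
Op 4: route key 40: smallest pos >= 40 is 83 -> NB
Op 5: add NC@58 -> ring=[21:NA,58:NC,83:NB]
Op 6: route key 88: none >= 88, wrap to smallest pos 21 -> NA
Op 7: route key 22: smallest pos >= 22 is 58 -> NC
Op 8: add ND@55 -> ring=[21:NA,55:ND,58:NC,83:NB]

Answer: NA NB NA NC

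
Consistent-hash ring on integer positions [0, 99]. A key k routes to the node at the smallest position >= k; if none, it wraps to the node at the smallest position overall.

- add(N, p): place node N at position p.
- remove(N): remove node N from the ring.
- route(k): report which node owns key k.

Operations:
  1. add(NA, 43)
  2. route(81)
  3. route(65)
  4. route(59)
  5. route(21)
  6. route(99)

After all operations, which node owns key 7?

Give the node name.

Answer: NA

Derivation:
Op 1: add NA@43 -> ring=[43:NA]
Op 2: route key 81: none >= 81, wrap to smallest pos 43 -> NA
Op 3: route key 65: none >= 65, wrap to smallest pos 43 -> NA
Op 4: route key 59: none >= 59, wrap to smallest pos 43 -> NA
Op 5: route key 21: smallest pos >= 21 is 43 -> NA
Op 6: route key 99: none >= 99, wrap to smallest pos 43 -> NA
Final route key 7: smallest pos >= 7 is 43 -> NA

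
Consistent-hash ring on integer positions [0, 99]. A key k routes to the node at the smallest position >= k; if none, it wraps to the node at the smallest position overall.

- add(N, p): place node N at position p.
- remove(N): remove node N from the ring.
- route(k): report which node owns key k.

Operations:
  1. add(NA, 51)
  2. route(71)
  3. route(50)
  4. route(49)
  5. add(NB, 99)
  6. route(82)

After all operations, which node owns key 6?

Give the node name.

Answer: NA

Derivation:
Op 1: add NA@51 -> ring=[51:NA]
Op 2: route key 71: none >= 71, wrap to smallest pos 51 -> NA
Op 3: route key 50: smallest pos >= 50 is 51 -> NA
Op 4: route key 49: smallest pos >= 49 is 51 -> NA
Op 5: add NB@99 -> ring=[51:NA,99:NB]
Op 6: route key 82: smallest pos >= 82 is 99 -> NB
Final route key 6: smallest pos >= 6 is 51 -> NA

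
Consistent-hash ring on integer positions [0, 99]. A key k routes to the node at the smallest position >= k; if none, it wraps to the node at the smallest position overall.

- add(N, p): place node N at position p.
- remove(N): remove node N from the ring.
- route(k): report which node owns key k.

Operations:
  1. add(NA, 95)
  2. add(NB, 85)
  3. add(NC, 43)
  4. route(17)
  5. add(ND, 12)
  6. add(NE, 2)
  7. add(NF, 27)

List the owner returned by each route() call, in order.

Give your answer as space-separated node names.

Op 1: add NA@95 -> ring=[95:NA]
Op 2: add NB@85 -> ring=[85:NB,95:NA]
Op 3: add NC@43 -> ring=[43:NC,85:NB,95:NA]
Op 4: route key 17: smallest pos >= 17 is 43 -> NC
Op 5: add ND@12 -> ring=[12:ND,43:NC,85:NB,95:NA]
Op 6: add NE@2 -> ring=[2:NE,12:ND,43:NC,85:NB,95:NA]
Op 7: add NF@27 -> ring=[2:NE,12:ND,27:NF,43:NC,85:NB,95:NA]

Answer: NC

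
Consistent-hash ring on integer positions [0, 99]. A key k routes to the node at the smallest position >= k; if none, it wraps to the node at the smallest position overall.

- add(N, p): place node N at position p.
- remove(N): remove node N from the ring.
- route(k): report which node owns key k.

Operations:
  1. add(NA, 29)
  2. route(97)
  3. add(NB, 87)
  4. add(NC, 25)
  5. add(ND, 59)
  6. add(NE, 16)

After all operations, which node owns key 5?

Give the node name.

Answer: NE

Derivation:
Op 1: add NA@29 -> ring=[29:NA]
Op 2: route key 97: none >= 97, wrap to smallest pos 29 -> NA
Op 3: add NB@87 -> ring=[29:NA,87:NB]
Op 4: add NC@25 -> ring=[25:NC,29:NA,87:NB]
Op 5: add ND@59 -> ring=[25:NC,29:NA,59:ND,87:NB]
Op 6: add NE@16 -> ring=[16:NE,25:NC,29:NA,59:ND,87:NB]
Final route key 5: smallest pos >= 5 is 16 -> NE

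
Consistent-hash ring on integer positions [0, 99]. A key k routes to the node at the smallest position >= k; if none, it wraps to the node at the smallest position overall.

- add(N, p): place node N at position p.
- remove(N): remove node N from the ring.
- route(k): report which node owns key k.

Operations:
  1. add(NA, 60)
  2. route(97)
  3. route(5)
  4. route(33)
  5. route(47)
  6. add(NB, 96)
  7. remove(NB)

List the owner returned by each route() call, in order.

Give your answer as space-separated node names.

Answer: NA NA NA NA

Derivation:
Op 1: add NA@60 -> ring=[60:NA]
Op 2: route key 97: none >= 97, wrap to smallest pos 60 -> NA
Op 3: route key 5: smallest pos >= 5 is 60 -> NA
Op 4: route key 33: smallest pos >= 33 is 60 -> NA
Op 5: route key 47: smallest pos >= 47 is 60 -> NA
Op 6: add NB@96 -> ring=[60:NA,96:NB]
Op 7: remove NB -> ring=[60:NA]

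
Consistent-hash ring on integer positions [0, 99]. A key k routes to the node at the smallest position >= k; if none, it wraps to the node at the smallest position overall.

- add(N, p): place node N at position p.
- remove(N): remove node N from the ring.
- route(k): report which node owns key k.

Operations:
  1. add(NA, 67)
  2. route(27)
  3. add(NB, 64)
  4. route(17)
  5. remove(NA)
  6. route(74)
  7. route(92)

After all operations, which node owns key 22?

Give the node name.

Op 1: add NA@67 -> ring=[67:NA]
Op 2: route key 27: smallest pos >= 27 is 67 -> NA
Op 3: add NB@64 -> ring=[64:NB,67:NA]
Op 4: route key 17: smallest pos >= 17 is 64 -> NB
Op 5: remove NA -> ring=[64:NB]
Op 6: route key 74: none >= 74, wrap to smallest pos 64 -> NB
Op 7: route key 92: none >= 92, wrap to smallest pos 64 -> NB
Final route key 22: smallest pos >= 22 is 64 -> NB

Answer: NB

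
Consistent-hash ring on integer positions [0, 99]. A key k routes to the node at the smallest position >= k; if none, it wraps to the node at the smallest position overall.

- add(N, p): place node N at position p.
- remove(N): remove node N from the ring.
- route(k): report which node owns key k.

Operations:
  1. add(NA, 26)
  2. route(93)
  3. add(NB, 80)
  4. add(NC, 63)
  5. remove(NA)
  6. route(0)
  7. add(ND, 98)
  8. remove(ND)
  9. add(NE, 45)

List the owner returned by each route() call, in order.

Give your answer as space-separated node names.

Op 1: add NA@26 -> ring=[26:NA]
Op 2: route key 93: none >= 93, wrap to smallest pos 26 -> NA
Op 3: add NB@80 -> ring=[26:NA,80:NB]
Op 4: add NC@63 -> ring=[26:NA,63:NC,80:NB]
Op 5: remove NA -> ring=[63:NC,80:NB]
Op 6: route key 0: smallest pos >= 0 is 63 -> NC
Op 7: add ND@98 -> ring=[63:NC,80:NB,98:ND]
Op 8: remove ND -> ring=[63:NC,80:NB]
Op 9: add NE@45 -> ring=[45:NE,63:NC,80:NB]

Answer: NA NC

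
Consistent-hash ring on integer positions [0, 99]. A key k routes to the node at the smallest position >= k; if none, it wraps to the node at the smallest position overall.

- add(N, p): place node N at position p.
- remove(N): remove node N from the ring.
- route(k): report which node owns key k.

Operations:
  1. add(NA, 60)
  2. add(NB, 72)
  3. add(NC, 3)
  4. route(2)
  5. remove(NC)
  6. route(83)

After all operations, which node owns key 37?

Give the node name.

Op 1: add NA@60 -> ring=[60:NA]
Op 2: add NB@72 -> ring=[60:NA,72:NB]
Op 3: add NC@3 -> ring=[3:NC,60:NA,72:NB]
Op 4: route key 2: smallest pos >= 2 is 3 -> NC
Op 5: remove NC -> ring=[60:NA,72:NB]
Op 6: route key 83: none >= 83, wrap to smallest pos 60 -> NA
Final route key 37: smallest pos >= 37 is 60 -> NA

Answer: NA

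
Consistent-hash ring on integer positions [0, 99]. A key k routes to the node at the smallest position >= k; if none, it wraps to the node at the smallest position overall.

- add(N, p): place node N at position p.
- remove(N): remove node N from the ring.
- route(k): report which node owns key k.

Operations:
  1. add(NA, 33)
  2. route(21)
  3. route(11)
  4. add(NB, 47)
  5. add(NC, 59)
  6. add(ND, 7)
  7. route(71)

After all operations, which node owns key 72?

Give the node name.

Answer: ND

Derivation:
Op 1: add NA@33 -> ring=[33:NA]
Op 2: route key 21: smallest pos >= 21 is 33 -> NA
Op 3: route key 11: smallest pos >= 11 is 33 -> NA
Op 4: add NB@47 -> ring=[33:NA,47:NB]
Op 5: add NC@59 -> ring=[33:NA,47:NB,59:NC]
Op 6: add ND@7 -> ring=[7:ND,33:NA,47:NB,59:NC]
Op 7: route key 71: none >= 71, wrap to smallest pos 7 -> ND
Final route key 72: none >= 72, wrap to smallest pos 7 -> ND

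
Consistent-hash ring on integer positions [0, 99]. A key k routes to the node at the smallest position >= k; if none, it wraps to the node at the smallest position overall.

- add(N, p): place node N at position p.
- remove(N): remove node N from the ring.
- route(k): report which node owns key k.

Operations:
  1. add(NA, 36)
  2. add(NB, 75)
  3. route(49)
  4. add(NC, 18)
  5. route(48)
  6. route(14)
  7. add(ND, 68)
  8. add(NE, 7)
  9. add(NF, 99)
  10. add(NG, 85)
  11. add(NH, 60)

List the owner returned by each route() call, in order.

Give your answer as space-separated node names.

Op 1: add NA@36 -> ring=[36:NA]
Op 2: add NB@75 -> ring=[36:NA,75:NB]
Op 3: route key 49: smallest pos >= 49 is 75 -> NB
Op 4: add NC@18 -> ring=[18:NC,36:NA,75:NB]
Op 5: route key 48: smallest pos >= 48 is 75 -> NB
Op 6: route key 14: smallest pos >= 14 is 18 -> NC
Op 7: add ND@68 -> ring=[18:NC,36:NA,68:ND,75:NB]
Op 8: add NE@7 -> ring=[7:NE,18:NC,36:NA,68:ND,75:NB]
Op 9: add NF@99 -> ring=[7:NE,18:NC,36:NA,68:ND,75:NB,99:NF]
Op 10: add NG@85 -> ring=[7:NE,18:NC,36:NA,68:ND,75:NB,85:NG,99:NF]
Op 11: add NH@60 -> ring=[7:NE,18:NC,36:NA,60:NH,68:ND,75:NB,85:NG,99:NF]

Answer: NB NB NC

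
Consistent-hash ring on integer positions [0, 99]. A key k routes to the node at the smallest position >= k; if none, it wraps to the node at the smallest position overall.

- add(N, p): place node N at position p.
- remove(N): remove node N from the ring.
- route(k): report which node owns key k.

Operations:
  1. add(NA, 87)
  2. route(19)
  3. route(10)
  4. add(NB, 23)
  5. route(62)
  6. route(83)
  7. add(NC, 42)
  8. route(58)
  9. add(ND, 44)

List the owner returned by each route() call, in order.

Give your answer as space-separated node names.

Answer: NA NA NA NA NA

Derivation:
Op 1: add NA@87 -> ring=[87:NA]
Op 2: route key 19: smallest pos >= 19 is 87 -> NA
Op 3: route key 10: smallest pos >= 10 is 87 -> NA
Op 4: add NB@23 -> ring=[23:NB,87:NA]
Op 5: route key 62: smallest pos >= 62 is 87 -> NA
Op 6: route key 83: smallest pos >= 83 is 87 -> NA
Op 7: add NC@42 -> ring=[23:NB,42:NC,87:NA]
Op 8: route key 58: smallest pos >= 58 is 87 -> NA
Op 9: add ND@44 -> ring=[23:NB,42:NC,44:ND,87:NA]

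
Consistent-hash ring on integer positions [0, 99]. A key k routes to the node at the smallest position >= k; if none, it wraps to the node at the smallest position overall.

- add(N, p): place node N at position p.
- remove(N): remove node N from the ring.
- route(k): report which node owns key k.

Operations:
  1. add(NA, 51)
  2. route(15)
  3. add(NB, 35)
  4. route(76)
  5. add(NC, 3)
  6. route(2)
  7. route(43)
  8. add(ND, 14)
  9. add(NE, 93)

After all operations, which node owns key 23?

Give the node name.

Answer: NB

Derivation:
Op 1: add NA@51 -> ring=[51:NA]
Op 2: route key 15: smallest pos >= 15 is 51 -> NA
Op 3: add NB@35 -> ring=[35:NB,51:NA]
Op 4: route key 76: none >= 76, wrap to smallest pos 35 -> NB
Op 5: add NC@3 -> ring=[3:NC,35:NB,51:NA]
Op 6: route key 2: smallest pos >= 2 is 3 -> NC
Op 7: route key 43: smallest pos >= 43 is 51 -> NA
Op 8: add ND@14 -> ring=[3:NC,14:ND,35:NB,51:NA]
Op 9: add NE@93 -> ring=[3:NC,14:ND,35:NB,51:NA,93:NE]
Final route key 23: smallest pos >= 23 is 35 -> NB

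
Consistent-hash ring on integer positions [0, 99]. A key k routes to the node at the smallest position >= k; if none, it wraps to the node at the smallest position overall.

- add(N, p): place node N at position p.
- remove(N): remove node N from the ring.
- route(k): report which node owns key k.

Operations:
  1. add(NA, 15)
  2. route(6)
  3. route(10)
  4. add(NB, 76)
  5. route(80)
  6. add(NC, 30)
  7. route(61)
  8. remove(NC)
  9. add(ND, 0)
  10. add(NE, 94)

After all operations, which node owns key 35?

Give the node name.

Answer: NB

Derivation:
Op 1: add NA@15 -> ring=[15:NA]
Op 2: route key 6: smallest pos >= 6 is 15 -> NA
Op 3: route key 10: smallest pos >= 10 is 15 -> NA
Op 4: add NB@76 -> ring=[15:NA,76:NB]
Op 5: route key 80: none >= 80, wrap to smallest pos 15 -> NA
Op 6: add NC@30 -> ring=[15:NA,30:NC,76:NB]
Op 7: route key 61: smallest pos >= 61 is 76 -> NB
Op 8: remove NC -> ring=[15:NA,76:NB]
Op 9: add ND@0 -> ring=[0:ND,15:NA,76:NB]
Op 10: add NE@94 -> ring=[0:ND,15:NA,76:NB,94:NE]
Final route key 35: smallest pos >= 35 is 76 -> NB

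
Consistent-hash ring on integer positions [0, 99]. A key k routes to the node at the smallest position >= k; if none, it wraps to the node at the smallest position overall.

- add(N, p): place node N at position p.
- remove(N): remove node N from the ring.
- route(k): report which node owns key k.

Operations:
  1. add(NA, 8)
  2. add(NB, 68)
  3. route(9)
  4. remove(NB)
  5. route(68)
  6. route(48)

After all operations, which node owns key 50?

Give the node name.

Op 1: add NA@8 -> ring=[8:NA]
Op 2: add NB@68 -> ring=[8:NA,68:NB]
Op 3: route key 9: smallest pos >= 9 is 68 -> NB
Op 4: remove NB -> ring=[8:NA]
Op 5: route key 68: none >= 68, wrap to smallest pos 8 -> NA
Op 6: route key 48: none >= 48, wrap to smallest pos 8 -> NA
Final route key 50: none >= 50, wrap to smallest pos 8 -> NA

Answer: NA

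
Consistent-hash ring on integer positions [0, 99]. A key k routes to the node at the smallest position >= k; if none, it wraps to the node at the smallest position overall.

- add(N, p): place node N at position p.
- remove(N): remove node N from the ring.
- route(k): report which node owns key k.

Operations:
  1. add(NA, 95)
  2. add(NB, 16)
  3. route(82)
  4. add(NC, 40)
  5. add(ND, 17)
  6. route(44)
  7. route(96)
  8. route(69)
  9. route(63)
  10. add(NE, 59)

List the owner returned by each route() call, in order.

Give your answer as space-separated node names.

Op 1: add NA@95 -> ring=[95:NA]
Op 2: add NB@16 -> ring=[16:NB,95:NA]
Op 3: route key 82: smallest pos >= 82 is 95 -> NA
Op 4: add NC@40 -> ring=[16:NB,40:NC,95:NA]
Op 5: add ND@17 -> ring=[16:NB,17:ND,40:NC,95:NA]
Op 6: route key 44: smallest pos >= 44 is 95 -> NA
Op 7: route key 96: none >= 96, wrap to smallest pos 16 -> NB
Op 8: route key 69: smallest pos >= 69 is 95 -> NA
Op 9: route key 63: smallest pos >= 63 is 95 -> NA
Op 10: add NE@59 -> ring=[16:NB,17:ND,40:NC,59:NE,95:NA]

Answer: NA NA NB NA NA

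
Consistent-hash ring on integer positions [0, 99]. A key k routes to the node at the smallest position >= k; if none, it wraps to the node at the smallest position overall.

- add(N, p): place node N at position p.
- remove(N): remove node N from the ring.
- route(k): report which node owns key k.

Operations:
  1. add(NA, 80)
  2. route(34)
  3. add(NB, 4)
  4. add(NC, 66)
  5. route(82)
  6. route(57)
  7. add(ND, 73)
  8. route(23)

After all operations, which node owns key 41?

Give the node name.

Op 1: add NA@80 -> ring=[80:NA]
Op 2: route key 34: smallest pos >= 34 is 80 -> NA
Op 3: add NB@4 -> ring=[4:NB,80:NA]
Op 4: add NC@66 -> ring=[4:NB,66:NC,80:NA]
Op 5: route key 82: none >= 82, wrap to smallest pos 4 -> NB
Op 6: route key 57: smallest pos >= 57 is 66 -> NC
Op 7: add ND@73 -> ring=[4:NB,66:NC,73:ND,80:NA]
Op 8: route key 23: smallest pos >= 23 is 66 -> NC
Final route key 41: smallest pos >= 41 is 66 -> NC

Answer: NC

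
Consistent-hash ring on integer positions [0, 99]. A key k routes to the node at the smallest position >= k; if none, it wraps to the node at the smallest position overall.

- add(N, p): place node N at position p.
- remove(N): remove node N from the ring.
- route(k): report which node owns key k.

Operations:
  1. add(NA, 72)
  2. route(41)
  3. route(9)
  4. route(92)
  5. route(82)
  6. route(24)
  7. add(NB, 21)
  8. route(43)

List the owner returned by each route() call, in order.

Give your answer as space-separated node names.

Op 1: add NA@72 -> ring=[72:NA]
Op 2: route key 41: smallest pos >= 41 is 72 -> NA
Op 3: route key 9: smallest pos >= 9 is 72 -> NA
Op 4: route key 92: none >= 92, wrap to smallest pos 72 -> NA
Op 5: route key 82: none >= 82, wrap to smallest pos 72 -> NA
Op 6: route key 24: smallest pos >= 24 is 72 -> NA
Op 7: add NB@21 -> ring=[21:NB,72:NA]
Op 8: route key 43: smallest pos >= 43 is 72 -> NA

Answer: NA NA NA NA NA NA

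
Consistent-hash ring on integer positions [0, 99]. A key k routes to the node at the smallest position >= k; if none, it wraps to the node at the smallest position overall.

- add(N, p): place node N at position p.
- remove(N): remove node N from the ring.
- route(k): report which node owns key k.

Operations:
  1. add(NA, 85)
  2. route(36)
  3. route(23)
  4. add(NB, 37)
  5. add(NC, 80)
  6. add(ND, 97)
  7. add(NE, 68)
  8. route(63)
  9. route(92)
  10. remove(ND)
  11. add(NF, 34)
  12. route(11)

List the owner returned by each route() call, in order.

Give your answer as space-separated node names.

Op 1: add NA@85 -> ring=[85:NA]
Op 2: route key 36: smallest pos >= 36 is 85 -> NA
Op 3: route key 23: smallest pos >= 23 is 85 -> NA
Op 4: add NB@37 -> ring=[37:NB,85:NA]
Op 5: add NC@80 -> ring=[37:NB,80:NC,85:NA]
Op 6: add ND@97 -> ring=[37:NB,80:NC,85:NA,97:ND]
Op 7: add NE@68 -> ring=[37:NB,68:NE,80:NC,85:NA,97:ND]
Op 8: route key 63: smallest pos >= 63 is 68 -> NE
Op 9: route key 92: smallest pos >= 92 is 97 -> ND
Op 10: remove ND -> ring=[37:NB,68:NE,80:NC,85:NA]
Op 11: add NF@34 -> ring=[34:NF,37:NB,68:NE,80:NC,85:NA]
Op 12: route key 11: smallest pos >= 11 is 34 -> NF

Answer: NA NA NE ND NF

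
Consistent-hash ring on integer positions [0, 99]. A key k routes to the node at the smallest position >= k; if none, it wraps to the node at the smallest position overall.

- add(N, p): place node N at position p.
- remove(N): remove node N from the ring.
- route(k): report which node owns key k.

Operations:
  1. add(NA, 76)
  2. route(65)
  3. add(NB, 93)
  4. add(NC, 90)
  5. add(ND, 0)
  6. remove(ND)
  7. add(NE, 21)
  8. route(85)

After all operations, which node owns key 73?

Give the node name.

Op 1: add NA@76 -> ring=[76:NA]
Op 2: route key 65: smallest pos >= 65 is 76 -> NA
Op 3: add NB@93 -> ring=[76:NA,93:NB]
Op 4: add NC@90 -> ring=[76:NA,90:NC,93:NB]
Op 5: add ND@0 -> ring=[0:ND,76:NA,90:NC,93:NB]
Op 6: remove ND -> ring=[76:NA,90:NC,93:NB]
Op 7: add NE@21 -> ring=[21:NE,76:NA,90:NC,93:NB]
Op 8: route key 85: smallest pos >= 85 is 90 -> NC
Final route key 73: smallest pos >= 73 is 76 -> NA

Answer: NA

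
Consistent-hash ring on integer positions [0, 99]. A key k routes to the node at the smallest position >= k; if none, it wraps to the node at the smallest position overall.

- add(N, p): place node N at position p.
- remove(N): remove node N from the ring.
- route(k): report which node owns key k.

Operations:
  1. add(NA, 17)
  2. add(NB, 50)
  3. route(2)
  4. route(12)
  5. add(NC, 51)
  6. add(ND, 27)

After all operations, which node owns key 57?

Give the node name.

Answer: NA

Derivation:
Op 1: add NA@17 -> ring=[17:NA]
Op 2: add NB@50 -> ring=[17:NA,50:NB]
Op 3: route key 2: smallest pos >= 2 is 17 -> NA
Op 4: route key 12: smallest pos >= 12 is 17 -> NA
Op 5: add NC@51 -> ring=[17:NA,50:NB,51:NC]
Op 6: add ND@27 -> ring=[17:NA,27:ND,50:NB,51:NC]
Final route key 57: none >= 57, wrap to smallest pos 17 -> NA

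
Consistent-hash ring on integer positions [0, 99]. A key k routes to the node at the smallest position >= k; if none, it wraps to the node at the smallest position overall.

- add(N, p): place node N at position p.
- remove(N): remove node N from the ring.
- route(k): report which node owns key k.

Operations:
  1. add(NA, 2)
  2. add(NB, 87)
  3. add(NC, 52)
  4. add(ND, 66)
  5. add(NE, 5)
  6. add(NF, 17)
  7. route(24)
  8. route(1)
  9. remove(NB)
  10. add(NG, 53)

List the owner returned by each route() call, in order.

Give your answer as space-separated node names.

Answer: NC NA

Derivation:
Op 1: add NA@2 -> ring=[2:NA]
Op 2: add NB@87 -> ring=[2:NA,87:NB]
Op 3: add NC@52 -> ring=[2:NA,52:NC,87:NB]
Op 4: add ND@66 -> ring=[2:NA,52:NC,66:ND,87:NB]
Op 5: add NE@5 -> ring=[2:NA,5:NE,52:NC,66:ND,87:NB]
Op 6: add NF@17 -> ring=[2:NA,5:NE,17:NF,52:NC,66:ND,87:NB]
Op 7: route key 24: smallest pos >= 24 is 52 -> NC
Op 8: route key 1: smallest pos >= 1 is 2 -> NA
Op 9: remove NB -> ring=[2:NA,5:NE,17:NF,52:NC,66:ND]
Op 10: add NG@53 -> ring=[2:NA,5:NE,17:NF,52:NC,53:NG,66:ND]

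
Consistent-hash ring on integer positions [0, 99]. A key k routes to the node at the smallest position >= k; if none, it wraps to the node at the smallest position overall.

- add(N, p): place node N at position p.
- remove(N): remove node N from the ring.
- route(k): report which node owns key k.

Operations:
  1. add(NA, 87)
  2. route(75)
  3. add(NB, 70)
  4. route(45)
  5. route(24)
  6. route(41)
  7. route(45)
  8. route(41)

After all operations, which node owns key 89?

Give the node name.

Answer: NB

Derivation:
Op 1: add NA@87 -> ring=[87:NA]
Op 2: route key 75: smallest pos >= 75 is 87 -> NA
Op 3: add NB@70 -> ring=[70:NB,87:NA]
Op 4: route key 45: smallest pos >= 45 is 70 -> NB
Op 5: route key 24: smallest pos >= 24 is 70 -> NB
Op 6: route key 41: smallest pos >= 41 is 70 -> NB
Op 7: route key 45: smallest pos >= 45 is 70 -> NB
Op 8: route key 41: smallest pos >= 41 is 70 -> NB
Final route key 89: none >= 89, wrap to smallest pos 70 -> NB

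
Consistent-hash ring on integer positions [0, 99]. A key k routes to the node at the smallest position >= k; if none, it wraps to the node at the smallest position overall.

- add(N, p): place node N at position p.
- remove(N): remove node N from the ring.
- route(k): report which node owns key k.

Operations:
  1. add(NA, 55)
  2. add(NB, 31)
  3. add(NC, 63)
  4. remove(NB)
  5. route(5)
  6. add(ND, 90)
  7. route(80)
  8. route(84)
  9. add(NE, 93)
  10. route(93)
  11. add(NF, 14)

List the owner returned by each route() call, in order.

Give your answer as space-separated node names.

Op 1: add NA@55 -> ring=[55:NA]
Op 2: add NB@31 -> ring=[31:NB,55:NA]
Op 3: add NC@63 -> ring=[31:NB,55:NA,63:NC]
Op 4: remove NB -> ring=[55:NA,63:NC]
Op 5: route key 5: smallest pos >= 5 is 55 -> NA
Op 6: add ND@90 -> ring=[55:NA,63:NC,90:ND]
Op 7: route key 80: smallest pos >= 80 is 90 -> ND
Op 8: route key 84: smallest pos >= 84 is 90 -> ND
Op 9: add NE@93 -> ring=[55:NA,63:NC,90:ND,93:NE]
Op 10: route key 93: smallest pos >= 93 is 93 -> NE
Op 11: add NF@14 -> ring=[14:NF,55:NA,63:NC,90:ND,93:NE]

Answer: NA ND ND NE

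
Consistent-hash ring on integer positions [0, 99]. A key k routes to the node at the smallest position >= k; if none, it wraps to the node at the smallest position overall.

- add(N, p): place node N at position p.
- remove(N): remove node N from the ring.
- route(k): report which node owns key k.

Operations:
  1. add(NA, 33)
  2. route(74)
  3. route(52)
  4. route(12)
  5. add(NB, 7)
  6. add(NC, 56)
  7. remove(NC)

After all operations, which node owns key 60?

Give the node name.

Op 1: add NA@33 -> ring=[33:NA]
Op 2: route key 74: none >= 74, wrap to smallest pos 33 -> NA
Op 3: route key 52: none >= 52, wrap to smallest pos 33 -> NA
Op 4: route key 12: smallest pos >= 12 is 33 -> NA
Op 5: add NB@7 -> ring=[7:NB,33:NA]
Op 6: add NC@56 -> ring=[7:NB,33:NA,56:NC]
Op 7: remove NC -> ring=[7:NB,33:NA]
Final route key 60: none >= 60, wrap to smallest pos 7 -> NB

Answer: NB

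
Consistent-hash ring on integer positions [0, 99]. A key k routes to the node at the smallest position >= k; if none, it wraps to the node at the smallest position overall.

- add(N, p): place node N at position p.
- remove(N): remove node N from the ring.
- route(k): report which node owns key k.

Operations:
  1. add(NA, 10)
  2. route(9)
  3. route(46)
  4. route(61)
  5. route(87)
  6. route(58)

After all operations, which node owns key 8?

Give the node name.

Answer: NA

Derivation:
Op 1: add NA@10 -> ring=[10:NA]
Op 2: route key 9: smallest pos >= 9 is 10 -> NA
Op 3: route key 46: none >= 46, wrap to smallest pos 10 -> NA
Op 4: route key 61: none >= 61, wrap to smallest pos 10 -> NA
Op 5: route key 87: none >= 87, wrap to smallest pos 10 -> NA
Op 6: route key 58: none >= 58, wrap to smallest pos 10 -> NA
Final route key 8: smallest pos >= 8 is 10 -> NA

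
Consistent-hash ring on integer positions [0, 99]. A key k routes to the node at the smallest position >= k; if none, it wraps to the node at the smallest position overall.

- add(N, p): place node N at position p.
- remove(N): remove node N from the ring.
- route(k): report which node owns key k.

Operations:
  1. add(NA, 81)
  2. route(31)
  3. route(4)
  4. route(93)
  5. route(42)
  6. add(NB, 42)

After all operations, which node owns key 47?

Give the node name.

Answer: NA

Derivation:
Op 1: add NA@81 -> ring=[81:NA]
Op 2: route key 31: smallest pos >= 31 is 81 -> NA
Op 3: route key 4: smallest pos >= 4 is 81 -> NA
Op 4: route key 93: none >= 93, wrap to smallest pos 81 -> NA
Op 5: route key 42: smallest pos >= 42 is 81 -> NA
Op 6: add NB@42 -> ring=[42:NB,81:NA]
Final route key 47: smallest pos >= 47 is 81 -> NA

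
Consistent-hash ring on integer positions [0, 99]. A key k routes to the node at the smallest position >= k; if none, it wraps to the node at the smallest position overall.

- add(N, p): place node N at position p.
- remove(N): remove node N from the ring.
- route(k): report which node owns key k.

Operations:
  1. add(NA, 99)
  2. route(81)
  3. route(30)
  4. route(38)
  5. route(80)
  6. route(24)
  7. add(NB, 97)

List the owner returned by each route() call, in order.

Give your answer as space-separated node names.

Answer: NA NA NA NA NA

Derivation:
Op 1: add NA@99 -> ring=[99:NA]
Op 2: route key 81: smallest pos >= 81 is 99 -> NA
Op 3: route key 30: smallest pos >= 30 is 99 -> NA
Op 4: route key 38: smallest pos >= 38 is 99 -> NA
Op 5: route key 80: smallest pos >= 80 is 99 -> NA
Op 6: route key 24: smallest pos >= 24 is 99 -> NA
Op 7: add NB@97 -> ring=[97:NB,99:NA]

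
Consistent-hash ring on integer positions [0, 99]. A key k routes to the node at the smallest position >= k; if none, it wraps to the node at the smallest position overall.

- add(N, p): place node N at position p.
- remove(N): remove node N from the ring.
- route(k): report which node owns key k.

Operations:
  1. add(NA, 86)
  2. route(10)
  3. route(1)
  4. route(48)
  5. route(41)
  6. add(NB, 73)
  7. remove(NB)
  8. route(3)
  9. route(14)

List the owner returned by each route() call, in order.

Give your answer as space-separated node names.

Op 1: add NA@86 -> ring=[86:NA]
Op 2: route key 10: smallest pos >= 10 is 86 -> NA
Op 3: route key 1: smallest pos >= 1 is 86 -> NA
Op 4: route key 48: smallest pos >= 48 is 86 -> NA
Op 5: route key 41: smallest pos >= 41 is 86 -> NA
Op 6: add NB@73 -> ring=[73:NB,86:NA]
Op 7: remove NB -> ring=[86:NA]
Op 8: route key 3: smallest pos >= 3 is 86 -> NA
Op 9: route key 14: smallest pos >= 14 is 86 -> NA

Answer: NA NA NA NA NA NA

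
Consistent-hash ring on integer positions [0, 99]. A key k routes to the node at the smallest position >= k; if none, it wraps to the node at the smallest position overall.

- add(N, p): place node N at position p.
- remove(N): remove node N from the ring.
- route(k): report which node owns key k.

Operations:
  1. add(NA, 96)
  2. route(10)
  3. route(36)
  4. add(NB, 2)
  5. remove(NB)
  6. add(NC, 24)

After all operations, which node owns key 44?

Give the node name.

Op 1: add NA@96 -> ring=[96:NA]
Op 2: route key 10: smallest pos >= 10 is 96 -> NA
Op 3: route key 36: smallest pos >= 36 is 96 -> NA
Op 4: add NB@2 -> ring=[2:NB,96:NA]
Op 5: remove NB -> ring=[96:NA]
Op 6: add NC@24 -> ring=[24:NC,96:NA]
Final route key 44: smallest pos >= 44 is 96 -> NA

Answer: NA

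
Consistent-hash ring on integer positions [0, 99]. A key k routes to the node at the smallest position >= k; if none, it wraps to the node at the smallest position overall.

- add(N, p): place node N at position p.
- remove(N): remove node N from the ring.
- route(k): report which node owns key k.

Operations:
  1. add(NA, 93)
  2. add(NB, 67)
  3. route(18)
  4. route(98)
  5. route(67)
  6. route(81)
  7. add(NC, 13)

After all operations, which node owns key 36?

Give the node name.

Op 1: add NA@93 -> ring=[93:NA]
Op 2: add NB@67 -> ring=[67:NB,93:NA]
Op 3: route key 18: smallest pos >= 18 is 67 -> NB
Op 4: route key 98: none >= 98, wrap to smallest pos 67 -> NB
Op 5: route key 67: smallest pos >= 67 is 67 -> NB
Op 6: route key 81: smallest pos >= 81 is 93 -> NA
Op 7: add NC@13 -> ring=[13:NC,67:NB,93:NA]
Final route key 36: smallest pos >= 36 is 67 -> NB

Answer: NB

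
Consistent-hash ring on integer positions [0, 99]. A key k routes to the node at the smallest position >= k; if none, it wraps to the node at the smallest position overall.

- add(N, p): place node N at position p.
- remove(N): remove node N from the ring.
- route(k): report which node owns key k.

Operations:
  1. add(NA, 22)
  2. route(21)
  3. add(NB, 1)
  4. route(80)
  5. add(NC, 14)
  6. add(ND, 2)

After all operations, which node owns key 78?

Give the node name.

Answer: NB

Derivation:
Op 1: add NA@22 -> ring=[22:NA]
Op 2: route key 21: smallest pos >= 21 is 22 -> NA
Op 3: add NB@1 -> ring=[1:NB,22:NA]
Op 4: route key 80: none >= 80, wrap to smallest pos 1 -> NB
Op 5: add NC@14 -> ring=[1:NB,14:NC,22:NA]
Op 6: add ND@2 -> ring=[1:NB,2:ND,14:NC,22:NA]
Final route key 78: none >= 78, wrap to smallest pos 1 -> NB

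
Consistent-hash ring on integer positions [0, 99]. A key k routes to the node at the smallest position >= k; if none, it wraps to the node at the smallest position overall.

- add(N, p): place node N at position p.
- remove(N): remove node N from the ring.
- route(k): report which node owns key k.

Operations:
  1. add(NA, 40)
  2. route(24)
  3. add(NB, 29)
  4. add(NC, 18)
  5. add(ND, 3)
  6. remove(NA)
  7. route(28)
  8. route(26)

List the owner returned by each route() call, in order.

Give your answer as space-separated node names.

Answer: NA NB NB

Derivation:
Op 1: add NA@40 -> ring=[40:NA]
Op 2: route key 24: smallest pos >= 24 is 40 -> NA
Op 3: add NB@29 -> ring=[29:NB,40:NA]
Op 4: add NC@18 -> ring=[18:NC,29:NB,40:NA]
Op 5: add ND@3 -> ring=[3:ND,18:NC,29:NB,40:NA]
Op 6: remove NA -> ring=[3:ND,18:NC,29:NB]
Op 7: route key 28: smallest pos >= 28 is 29 -> NB
Op 8: route key 26: smallest pos >= 26 is 29 -> NB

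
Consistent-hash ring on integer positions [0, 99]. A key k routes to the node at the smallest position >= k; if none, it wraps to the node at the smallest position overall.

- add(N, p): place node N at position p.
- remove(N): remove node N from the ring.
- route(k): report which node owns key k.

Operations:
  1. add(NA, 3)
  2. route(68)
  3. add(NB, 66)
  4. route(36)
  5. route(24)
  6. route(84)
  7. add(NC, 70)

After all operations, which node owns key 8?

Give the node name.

Op 1: add NA@3 -> ring=[3:NA]
Op 2: route key 68: none >= 68, wrap to smallest pos 3 -> NA
Op 3: add NB@66 -> ring=[3:NA,66:NB]
Op 4: route key 36: smallest pos >= 36 is 66 -> NB
Op 5: route key 24: smallest pos >= 24 is 66 -> NB
Op 6: route key 84: none >= 84, wrap to smallest pos 3 -> NA
Op 7: add NC@70 -> ring=[3:NA,66:NB,70:NC]
Final route key 8: smallest pos >= 8 is 66 -> NB

Answer: NB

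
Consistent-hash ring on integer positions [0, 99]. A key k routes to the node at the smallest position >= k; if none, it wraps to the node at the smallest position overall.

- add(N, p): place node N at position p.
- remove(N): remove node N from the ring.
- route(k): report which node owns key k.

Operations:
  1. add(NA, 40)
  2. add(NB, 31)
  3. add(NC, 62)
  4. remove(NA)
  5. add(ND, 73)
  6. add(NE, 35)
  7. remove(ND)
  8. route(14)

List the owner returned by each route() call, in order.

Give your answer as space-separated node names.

Op 1: add NA@40 -> ring=[40:NA]
Op 2: add NB@31 -> ring=[31:NB,40:NA]
Op 3: add NC@62 -> ring=[31:NB,40:NA,62:NC]
Op 4: remove NA -> ring=[31:NB,62:NC]
Op 5: add ND@73 -> ring=[31:NB,62:NC,73:ND]
Op 6: add NE@35 -> ring=[31:NB,35:NE,62:NC,73:ND]
Op 7: remove ND -> ring=[31:NB,35:NE,62:NC]
Op 8: route key 14: smallest pos >= 14 is 31 -> NB

Answer: NB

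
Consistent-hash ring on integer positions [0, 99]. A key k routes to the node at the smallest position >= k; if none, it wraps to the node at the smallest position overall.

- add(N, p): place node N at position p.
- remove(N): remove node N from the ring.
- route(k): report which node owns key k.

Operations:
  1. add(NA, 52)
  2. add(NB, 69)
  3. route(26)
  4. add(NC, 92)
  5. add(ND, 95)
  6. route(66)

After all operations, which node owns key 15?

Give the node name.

Op 1: add NA@52 -> ring=[52:NA]
Op 2: add NB@69 -> ring=[52:NA,69:NB]
Op 3: route key 26: smallest pos >= 26 is 52 -> NA
Op 4: add NC@92 -> ring=[52:NA,69:NB,92:NC]
Op 5: add ND@95 -> ring=[52:NA,69:NB,92:NC,95:ND]
Op 6: route key 66: smallest pos >= 66 is 69 -> NB
Final route key 15: smallest pos >= 15 is 52 -> NA

Answer: NA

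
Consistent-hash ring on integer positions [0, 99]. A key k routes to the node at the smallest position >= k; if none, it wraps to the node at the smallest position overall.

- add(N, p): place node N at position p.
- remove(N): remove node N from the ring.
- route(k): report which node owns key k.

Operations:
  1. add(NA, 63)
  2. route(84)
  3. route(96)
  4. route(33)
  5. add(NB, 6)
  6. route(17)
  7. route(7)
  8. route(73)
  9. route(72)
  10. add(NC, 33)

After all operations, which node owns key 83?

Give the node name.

Answer: NB

Derivation:
Op 1: add NA@63 -> ring=[63:NA]
Op 2: route key 84: none >= 84, wrap to smallest pos 63 -> NA
Op 3: route key 96: none >= 96, wrap to smallest pos 63 -> NA
Op 4: route key 33: smallest pos >= 33 is 63 -> NA
Op 5: add NB@6 -> ring=[6:NB,63:NA]
Op 6: route key 17: smallest pos >= 17 is 63 -> NA
Op 7: route key 7: smallest pos >= 7 is 63 -> NA
Op 8: route key 73: none >= 73, wrap to smallest pos 6 -> NB
Op 9: route key 72: none >= 72, wrap to smallest pos 6 -> NB
Op 10: add NC@33 -> ring=[6:NB,33:NC,63:NA]
Final route key 83: none >= 83, wrap to smallest pos 6 -> NB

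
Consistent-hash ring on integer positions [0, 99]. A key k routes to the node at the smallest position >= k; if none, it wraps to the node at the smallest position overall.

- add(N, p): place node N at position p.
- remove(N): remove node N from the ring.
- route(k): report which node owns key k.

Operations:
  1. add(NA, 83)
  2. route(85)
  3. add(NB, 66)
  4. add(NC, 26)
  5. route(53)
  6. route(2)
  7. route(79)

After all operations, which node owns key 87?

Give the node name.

Answer: NC

Derivation:
Op 1: add NA@83 -> ring=[83:NA]
Op 2: route key 85: none >= 85, wrap to smallest pos 83 -> NA
Op 3: add NB@66 -> ring=[66:NB,83:NA]
Op 4: add NC@26 -> ring=[26:NC,66:NB,83:NA]
Op 5: route key 53: smallest pos >= 53 is 66 -> NB
Op 6: route key 2: smallest pos >= 2 is 26 -> NC
Op 7: route key 79: smallest pos >= 79 is 83 -> NA
Final route key 87: none >= 87, wrap to smallest pos 26 -> NC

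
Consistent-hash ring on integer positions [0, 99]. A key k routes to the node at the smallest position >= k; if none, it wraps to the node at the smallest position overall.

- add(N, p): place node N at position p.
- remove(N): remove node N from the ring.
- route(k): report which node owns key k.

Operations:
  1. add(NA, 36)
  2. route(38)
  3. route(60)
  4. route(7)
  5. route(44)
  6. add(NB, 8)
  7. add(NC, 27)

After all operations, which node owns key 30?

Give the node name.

Answer: NA

Derivation:
Op 1: add NA@36 -> ring=[36:NA]
Op 2: route key 38: none >= 38, wrap to smallest pos 36 -> NA
Op 3: route key 60: none >= 60, wrap to smallest pos 36 -> NA
Op 4: route key 7: smallest pos >= 7 is 36 -> NA
Op 5: route key 44: none >= 44, wrap to smallest pos 36 -> NA
Op 6: add NB@8 -> ring=[8:NB,36:NA]
Op 7: add NC@27 -> ring=[8:NB,27:NC,36:NA]
Final route key 30: smallest pos >= 30 is 36 -> NA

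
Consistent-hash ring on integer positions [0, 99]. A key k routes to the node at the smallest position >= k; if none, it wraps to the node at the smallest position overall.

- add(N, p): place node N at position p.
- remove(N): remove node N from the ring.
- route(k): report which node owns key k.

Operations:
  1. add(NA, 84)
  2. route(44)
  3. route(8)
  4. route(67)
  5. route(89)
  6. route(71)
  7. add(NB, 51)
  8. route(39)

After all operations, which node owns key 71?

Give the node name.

Answer: NA

Derivation:
Op 1: add NA@84 -> ring=[84:NA]
Op 2: route key 44: smallest pos >= 44 is 84 -> NA
Op 3: route key 8: smallest pos >= 8 is 84 -> NA
Op 4: route key 67: smallest pos >= 67 is 84 -> NA
Op 5: route key 89: none >= 89, wrap to smallest pos 84 -> NA
Op 6: route key 71: smallest pos >= 71 is 84 -> NA
Op 7: add NB@51 -> ring=[51:NB,84:NA]
Op 8: route key 39: smallest pos >= 39 is 51 -> NB
Final route key 71: smallest pos >= 71 is 84 -> NA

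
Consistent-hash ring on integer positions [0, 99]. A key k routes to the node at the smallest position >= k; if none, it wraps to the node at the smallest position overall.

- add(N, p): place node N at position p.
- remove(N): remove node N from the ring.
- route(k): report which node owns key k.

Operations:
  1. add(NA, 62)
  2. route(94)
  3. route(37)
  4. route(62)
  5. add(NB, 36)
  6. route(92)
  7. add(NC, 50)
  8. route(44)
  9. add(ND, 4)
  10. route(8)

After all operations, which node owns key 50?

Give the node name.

Op 1: add NA@62 -> ring=[62:NA]
Op 2: route key 94: none >= 94, wrap to smallest pos 62 -> NA
Op 3: route key 37: smallest pos >= 37 is 62 -> NA
Op 4: route key 62: smallest pos >= 62 is 62 -> NA
Op 5: add NB@36 -> ring=[36:NB,62:NA]
Op 6: route key 92: none >= 92, wrap to smallest pos 36 -> NB
Op 7: add NC@50 -> ring=[36:NB,50:NC,62:NA]
Op 8: route key 44: smallest pos >= 44 is 50 -> NC
Op 9: add ND@4 -> ring=[4:ND,36:NB,50:NC,62:NA]
Op 10: route key 8: smallest pos >= 8 is 36 -> NB
Final route key 50: smallest pos >= 50 is 50 -> NC

Answer: NC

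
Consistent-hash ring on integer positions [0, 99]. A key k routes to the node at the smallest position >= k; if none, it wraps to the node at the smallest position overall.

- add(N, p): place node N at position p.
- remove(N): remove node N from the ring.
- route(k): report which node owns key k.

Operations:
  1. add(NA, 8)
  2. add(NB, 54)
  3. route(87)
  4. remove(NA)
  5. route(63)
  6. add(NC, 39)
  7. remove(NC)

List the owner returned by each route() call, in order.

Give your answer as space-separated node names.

Op 1: add NA@8 -> ring=[8:NA]
Op 2: add NB@54 -> ring=[8:NA,54:NB]
Op 3: route key 87: none >= 87, wrap to smallest pos 8 -> NA
Op 4: remove NA -> ring=[54:NB]
Op 5: route key 63: none >= 63, wrap to smallest pos 54 -> NB
Op 6: add NC@39 -> ring=[39:NC,54:NB]
Op 7: remove NC -> ring=[54:NB]

Answer: NA NB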